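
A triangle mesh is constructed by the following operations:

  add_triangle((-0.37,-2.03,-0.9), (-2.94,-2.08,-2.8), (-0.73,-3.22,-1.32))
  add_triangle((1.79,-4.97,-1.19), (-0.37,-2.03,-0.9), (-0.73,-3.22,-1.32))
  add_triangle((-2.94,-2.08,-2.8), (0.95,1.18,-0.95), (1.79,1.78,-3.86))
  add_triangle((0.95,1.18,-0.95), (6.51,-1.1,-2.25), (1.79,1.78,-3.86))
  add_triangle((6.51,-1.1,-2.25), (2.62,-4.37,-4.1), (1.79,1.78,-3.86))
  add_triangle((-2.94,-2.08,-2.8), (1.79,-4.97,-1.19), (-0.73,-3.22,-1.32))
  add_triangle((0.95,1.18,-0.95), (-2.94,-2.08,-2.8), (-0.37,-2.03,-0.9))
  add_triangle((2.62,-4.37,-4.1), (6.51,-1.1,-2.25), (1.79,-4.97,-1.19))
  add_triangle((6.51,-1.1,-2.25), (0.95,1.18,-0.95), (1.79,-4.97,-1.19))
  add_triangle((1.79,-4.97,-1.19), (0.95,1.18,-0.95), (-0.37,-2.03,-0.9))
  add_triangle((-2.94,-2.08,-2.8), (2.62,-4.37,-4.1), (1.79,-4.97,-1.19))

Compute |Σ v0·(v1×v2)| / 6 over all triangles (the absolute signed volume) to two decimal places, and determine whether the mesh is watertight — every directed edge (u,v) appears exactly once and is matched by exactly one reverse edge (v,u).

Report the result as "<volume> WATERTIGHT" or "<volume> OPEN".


Per-triangle v0·(v1×v2)/6:
  t1: -0.1841
  t2: -0.1472
  t3: +0.9181
  t4: +3.3098
  t5: +21.0295
  t6: +1.9256
  t7: -1.7433
  t8: +13.7432
  t9: -3.9792
  t10: -1.5957
  t11: +11.3262
Σ = +44.6028 → |volume| = 44.60

Directed edges: 33 total; 3 unmatched, e.g. (1.79,1.78,-3.86)→(-2.94,-2.08,-2.8) → open.

44.60 OPEN


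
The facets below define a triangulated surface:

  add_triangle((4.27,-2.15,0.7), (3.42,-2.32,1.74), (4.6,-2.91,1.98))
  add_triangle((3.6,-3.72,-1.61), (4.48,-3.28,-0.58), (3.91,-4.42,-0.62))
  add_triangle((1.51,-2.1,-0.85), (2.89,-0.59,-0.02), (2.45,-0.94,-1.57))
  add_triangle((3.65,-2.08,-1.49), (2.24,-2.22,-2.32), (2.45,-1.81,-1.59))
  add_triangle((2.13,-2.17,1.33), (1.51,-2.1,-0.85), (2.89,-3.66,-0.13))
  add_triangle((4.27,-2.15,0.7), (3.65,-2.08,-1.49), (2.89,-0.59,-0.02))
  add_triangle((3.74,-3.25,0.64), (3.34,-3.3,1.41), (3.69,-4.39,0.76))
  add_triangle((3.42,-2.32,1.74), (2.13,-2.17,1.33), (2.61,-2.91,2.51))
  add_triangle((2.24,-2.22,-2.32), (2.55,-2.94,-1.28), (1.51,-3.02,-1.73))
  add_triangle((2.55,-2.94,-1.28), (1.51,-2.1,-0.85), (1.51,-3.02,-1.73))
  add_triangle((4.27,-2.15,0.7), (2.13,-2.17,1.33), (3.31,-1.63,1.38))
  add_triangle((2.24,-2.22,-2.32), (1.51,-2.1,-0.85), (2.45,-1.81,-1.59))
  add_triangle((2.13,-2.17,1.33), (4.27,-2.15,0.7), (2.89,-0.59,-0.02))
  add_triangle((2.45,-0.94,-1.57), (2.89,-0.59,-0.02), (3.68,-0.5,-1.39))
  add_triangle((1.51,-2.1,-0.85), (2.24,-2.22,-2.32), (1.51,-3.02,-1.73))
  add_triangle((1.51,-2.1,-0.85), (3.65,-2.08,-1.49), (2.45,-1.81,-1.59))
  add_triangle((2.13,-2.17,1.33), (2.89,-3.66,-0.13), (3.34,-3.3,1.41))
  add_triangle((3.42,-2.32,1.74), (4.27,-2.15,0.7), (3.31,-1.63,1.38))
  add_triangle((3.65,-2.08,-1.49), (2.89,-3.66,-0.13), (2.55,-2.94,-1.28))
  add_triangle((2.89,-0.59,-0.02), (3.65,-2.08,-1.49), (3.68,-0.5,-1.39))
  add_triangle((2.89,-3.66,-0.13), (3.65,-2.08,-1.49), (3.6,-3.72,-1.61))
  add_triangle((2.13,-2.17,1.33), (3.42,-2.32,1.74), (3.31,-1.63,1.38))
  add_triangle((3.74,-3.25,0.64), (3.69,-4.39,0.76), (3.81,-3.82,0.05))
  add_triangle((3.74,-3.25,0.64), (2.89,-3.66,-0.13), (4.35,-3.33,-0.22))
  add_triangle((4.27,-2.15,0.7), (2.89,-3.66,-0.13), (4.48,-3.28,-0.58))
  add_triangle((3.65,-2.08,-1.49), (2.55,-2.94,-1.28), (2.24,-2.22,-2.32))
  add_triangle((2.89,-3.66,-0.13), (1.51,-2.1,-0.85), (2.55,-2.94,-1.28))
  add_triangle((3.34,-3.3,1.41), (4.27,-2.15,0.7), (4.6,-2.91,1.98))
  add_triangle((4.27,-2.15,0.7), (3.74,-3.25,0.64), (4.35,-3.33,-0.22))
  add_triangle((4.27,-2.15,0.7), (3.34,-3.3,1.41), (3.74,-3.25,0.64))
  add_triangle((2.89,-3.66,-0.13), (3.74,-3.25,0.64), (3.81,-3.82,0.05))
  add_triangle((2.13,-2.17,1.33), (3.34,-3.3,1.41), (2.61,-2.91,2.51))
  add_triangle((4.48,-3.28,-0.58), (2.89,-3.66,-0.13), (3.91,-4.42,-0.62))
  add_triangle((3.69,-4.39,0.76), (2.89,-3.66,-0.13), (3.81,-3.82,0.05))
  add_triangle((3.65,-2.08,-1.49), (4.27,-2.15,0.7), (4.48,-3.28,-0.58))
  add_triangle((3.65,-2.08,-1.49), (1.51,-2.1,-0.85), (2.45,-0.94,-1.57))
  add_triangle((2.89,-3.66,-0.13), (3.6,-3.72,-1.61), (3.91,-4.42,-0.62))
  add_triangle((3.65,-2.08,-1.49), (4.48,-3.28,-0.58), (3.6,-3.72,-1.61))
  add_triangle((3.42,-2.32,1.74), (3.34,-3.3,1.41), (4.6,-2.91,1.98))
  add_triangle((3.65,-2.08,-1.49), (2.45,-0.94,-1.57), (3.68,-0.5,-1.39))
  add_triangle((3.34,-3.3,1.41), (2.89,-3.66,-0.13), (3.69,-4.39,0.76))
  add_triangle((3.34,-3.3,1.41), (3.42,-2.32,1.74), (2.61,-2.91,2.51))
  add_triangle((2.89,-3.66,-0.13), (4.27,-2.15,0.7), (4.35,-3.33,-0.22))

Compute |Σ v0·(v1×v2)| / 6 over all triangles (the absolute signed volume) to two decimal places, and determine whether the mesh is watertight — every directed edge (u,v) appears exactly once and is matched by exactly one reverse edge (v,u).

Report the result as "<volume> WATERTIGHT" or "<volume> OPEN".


Per-triangle v0·(v1×v2)/6:
  t1: -0.0233
  t2: +1.2380
  t3: -1.1624
  t4: -0.0153
  t5: -0.0698
  t6: +1.3709
  t7: +0.5866
  t8: -0.3286
  t9: +0.7997
  t10: +0.0983
  t11: -0.6796
  t12: -0.3782
  t13: +0.2182
  t14: -0.4770
  t15: -0.4435
  t16: -0.3860
  t17: +0.2422
  t18: +0.3871
  t19: +1.2422
  t20: +1.0546
  t21: -1.2375
  t22: -0.0393
  t23: +0.4849
  t24: +0.8657
  t25: +1.6224
  t26: +1.1342
  t27: +0.2144
  t28: +1.0473
  t29: +0.9295
  t30: +0.8080
  t31: -0.2328
  t32: -0.0281
  t33: +0.4151
  t34: +0.4181
  t35: +1.2957
  t36: +0.4945
  t37: +0.1914
  t38: +1.3297
  t39: +0.2471
  t40: +0.5848
  t41: -0.2020
  t42: +0.8848
  t43: -0.9744
Σ = +13.5278 → |volume| = 13.53

Directed edges: 129 total; 3 unmatched, e.g. (1.51,-2.1,-0.85)→(2.89,-0.59,-0.02) → open.

13.53 OPEN


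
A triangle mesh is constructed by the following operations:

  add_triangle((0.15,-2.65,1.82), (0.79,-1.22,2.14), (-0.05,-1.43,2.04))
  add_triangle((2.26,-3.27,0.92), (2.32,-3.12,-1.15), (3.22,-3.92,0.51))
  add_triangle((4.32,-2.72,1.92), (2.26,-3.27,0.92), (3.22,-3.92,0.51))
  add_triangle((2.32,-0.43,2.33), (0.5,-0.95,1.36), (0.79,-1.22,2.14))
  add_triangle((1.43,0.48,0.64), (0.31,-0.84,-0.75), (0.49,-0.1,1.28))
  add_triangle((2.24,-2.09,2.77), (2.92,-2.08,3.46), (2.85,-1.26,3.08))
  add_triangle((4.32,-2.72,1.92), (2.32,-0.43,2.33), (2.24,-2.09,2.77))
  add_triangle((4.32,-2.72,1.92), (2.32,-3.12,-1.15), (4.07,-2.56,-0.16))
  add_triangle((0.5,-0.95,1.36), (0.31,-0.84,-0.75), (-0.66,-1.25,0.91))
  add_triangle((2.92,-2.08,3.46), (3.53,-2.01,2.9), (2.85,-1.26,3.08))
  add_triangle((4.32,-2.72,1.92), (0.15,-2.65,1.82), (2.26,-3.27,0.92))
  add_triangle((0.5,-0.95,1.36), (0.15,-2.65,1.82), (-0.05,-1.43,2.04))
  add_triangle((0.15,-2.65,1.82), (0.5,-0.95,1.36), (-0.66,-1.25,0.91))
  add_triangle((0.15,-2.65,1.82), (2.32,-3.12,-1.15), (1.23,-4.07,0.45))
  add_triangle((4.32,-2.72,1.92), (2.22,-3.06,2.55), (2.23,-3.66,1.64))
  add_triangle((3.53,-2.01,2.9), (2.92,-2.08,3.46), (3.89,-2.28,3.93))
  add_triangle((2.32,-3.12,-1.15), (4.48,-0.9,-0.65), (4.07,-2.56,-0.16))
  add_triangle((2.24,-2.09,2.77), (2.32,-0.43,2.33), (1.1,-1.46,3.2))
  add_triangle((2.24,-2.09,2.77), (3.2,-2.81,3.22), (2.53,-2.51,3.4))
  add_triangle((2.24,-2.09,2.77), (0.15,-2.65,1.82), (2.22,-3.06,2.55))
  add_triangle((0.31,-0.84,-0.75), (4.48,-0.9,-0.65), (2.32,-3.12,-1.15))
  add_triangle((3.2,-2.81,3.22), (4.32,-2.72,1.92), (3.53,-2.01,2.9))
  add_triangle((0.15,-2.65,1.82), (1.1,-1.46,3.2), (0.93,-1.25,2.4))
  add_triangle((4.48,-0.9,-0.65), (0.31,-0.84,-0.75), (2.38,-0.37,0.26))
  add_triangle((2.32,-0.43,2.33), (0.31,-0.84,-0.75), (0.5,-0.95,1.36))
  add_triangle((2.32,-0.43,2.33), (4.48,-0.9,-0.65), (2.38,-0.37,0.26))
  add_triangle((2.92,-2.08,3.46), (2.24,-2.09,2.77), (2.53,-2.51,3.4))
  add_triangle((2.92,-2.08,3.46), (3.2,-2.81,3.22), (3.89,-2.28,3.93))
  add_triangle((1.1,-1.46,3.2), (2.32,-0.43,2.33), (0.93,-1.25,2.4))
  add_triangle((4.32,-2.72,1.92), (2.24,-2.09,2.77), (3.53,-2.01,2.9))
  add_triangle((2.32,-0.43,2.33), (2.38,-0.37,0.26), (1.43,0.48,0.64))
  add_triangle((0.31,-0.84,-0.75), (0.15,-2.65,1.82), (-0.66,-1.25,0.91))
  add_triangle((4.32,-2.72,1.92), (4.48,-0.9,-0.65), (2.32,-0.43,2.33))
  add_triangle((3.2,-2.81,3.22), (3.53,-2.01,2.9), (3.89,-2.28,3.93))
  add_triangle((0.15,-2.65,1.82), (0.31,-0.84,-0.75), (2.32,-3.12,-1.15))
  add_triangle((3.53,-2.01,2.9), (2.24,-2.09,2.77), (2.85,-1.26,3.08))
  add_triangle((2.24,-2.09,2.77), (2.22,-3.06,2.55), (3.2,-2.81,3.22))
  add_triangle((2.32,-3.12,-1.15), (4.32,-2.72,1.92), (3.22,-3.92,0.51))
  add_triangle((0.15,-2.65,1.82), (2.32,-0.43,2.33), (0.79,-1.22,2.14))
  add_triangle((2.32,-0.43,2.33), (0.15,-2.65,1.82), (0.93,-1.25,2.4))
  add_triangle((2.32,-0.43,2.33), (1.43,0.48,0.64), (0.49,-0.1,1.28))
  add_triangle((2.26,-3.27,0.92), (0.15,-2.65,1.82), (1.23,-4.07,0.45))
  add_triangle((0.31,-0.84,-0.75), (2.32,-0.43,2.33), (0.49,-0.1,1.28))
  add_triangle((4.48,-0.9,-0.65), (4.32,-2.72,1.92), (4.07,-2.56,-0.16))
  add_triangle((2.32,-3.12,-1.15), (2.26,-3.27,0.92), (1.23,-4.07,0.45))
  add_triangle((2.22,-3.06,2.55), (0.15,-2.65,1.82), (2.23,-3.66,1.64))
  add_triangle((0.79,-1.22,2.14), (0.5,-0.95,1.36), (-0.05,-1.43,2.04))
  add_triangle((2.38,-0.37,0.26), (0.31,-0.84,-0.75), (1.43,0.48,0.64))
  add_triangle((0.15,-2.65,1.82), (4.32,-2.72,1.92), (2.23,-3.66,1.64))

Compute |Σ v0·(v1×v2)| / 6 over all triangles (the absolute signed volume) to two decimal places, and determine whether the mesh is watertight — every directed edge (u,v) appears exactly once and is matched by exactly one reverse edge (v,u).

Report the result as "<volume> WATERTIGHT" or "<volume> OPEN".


26.99 OPEN

Per-triangle v0·(v1×v2)/6:
  t1: +0.4122
  t2: +0.5116
  t3: +1.1099
  t4: -0.0903
  t5: -0.2947
  t6: -0.0281
  t7: +1.9525
  t8: +2.3562
  t9: -0.3890
  t10: +0.4079
  t11: +2.4871
  t12: -0.2494
  t13: +0.2385
  t14: -0.7664
  t15: +1.7627
  t16: -0.1397
  t17: +1.9113
  t18: +1.1042
  t19: -0.0233
  t20: +0.7863
  t21: +0.9247
  t22: +1.0373
  t23: -0.1412
  t24: -0.2946
  t25: -0.6114
  t26: +0.1990
  t27: -0.0569
  t28: +0.3120
  t29: -0.1610
  t30: -0.9230
  t31: +0.5918
  t32: +0.4223
  t33: +3.7563
  t34: +0.4041
  t35: +0.8744
  t36: -0.5524
  t37: +0.2849
  t38: +1.8717
  t39: +0.6724
  t40: -0.7908
  t41: +0.2242
  t42: +1.5639
  t43: +0.2422
  t44: +2.7179
  t45: +1.8113
  t46: +1.1904
  t47: -0.0498
  t48: +0.0664
  t49: -1.6539
Σ = +26.9915 → |volume| = 26.99

Directed edges: 147 total; 9 unmatched, e.g. (4.32,-2.72,1.92)→(2.22,-3.06,2.55) → open.


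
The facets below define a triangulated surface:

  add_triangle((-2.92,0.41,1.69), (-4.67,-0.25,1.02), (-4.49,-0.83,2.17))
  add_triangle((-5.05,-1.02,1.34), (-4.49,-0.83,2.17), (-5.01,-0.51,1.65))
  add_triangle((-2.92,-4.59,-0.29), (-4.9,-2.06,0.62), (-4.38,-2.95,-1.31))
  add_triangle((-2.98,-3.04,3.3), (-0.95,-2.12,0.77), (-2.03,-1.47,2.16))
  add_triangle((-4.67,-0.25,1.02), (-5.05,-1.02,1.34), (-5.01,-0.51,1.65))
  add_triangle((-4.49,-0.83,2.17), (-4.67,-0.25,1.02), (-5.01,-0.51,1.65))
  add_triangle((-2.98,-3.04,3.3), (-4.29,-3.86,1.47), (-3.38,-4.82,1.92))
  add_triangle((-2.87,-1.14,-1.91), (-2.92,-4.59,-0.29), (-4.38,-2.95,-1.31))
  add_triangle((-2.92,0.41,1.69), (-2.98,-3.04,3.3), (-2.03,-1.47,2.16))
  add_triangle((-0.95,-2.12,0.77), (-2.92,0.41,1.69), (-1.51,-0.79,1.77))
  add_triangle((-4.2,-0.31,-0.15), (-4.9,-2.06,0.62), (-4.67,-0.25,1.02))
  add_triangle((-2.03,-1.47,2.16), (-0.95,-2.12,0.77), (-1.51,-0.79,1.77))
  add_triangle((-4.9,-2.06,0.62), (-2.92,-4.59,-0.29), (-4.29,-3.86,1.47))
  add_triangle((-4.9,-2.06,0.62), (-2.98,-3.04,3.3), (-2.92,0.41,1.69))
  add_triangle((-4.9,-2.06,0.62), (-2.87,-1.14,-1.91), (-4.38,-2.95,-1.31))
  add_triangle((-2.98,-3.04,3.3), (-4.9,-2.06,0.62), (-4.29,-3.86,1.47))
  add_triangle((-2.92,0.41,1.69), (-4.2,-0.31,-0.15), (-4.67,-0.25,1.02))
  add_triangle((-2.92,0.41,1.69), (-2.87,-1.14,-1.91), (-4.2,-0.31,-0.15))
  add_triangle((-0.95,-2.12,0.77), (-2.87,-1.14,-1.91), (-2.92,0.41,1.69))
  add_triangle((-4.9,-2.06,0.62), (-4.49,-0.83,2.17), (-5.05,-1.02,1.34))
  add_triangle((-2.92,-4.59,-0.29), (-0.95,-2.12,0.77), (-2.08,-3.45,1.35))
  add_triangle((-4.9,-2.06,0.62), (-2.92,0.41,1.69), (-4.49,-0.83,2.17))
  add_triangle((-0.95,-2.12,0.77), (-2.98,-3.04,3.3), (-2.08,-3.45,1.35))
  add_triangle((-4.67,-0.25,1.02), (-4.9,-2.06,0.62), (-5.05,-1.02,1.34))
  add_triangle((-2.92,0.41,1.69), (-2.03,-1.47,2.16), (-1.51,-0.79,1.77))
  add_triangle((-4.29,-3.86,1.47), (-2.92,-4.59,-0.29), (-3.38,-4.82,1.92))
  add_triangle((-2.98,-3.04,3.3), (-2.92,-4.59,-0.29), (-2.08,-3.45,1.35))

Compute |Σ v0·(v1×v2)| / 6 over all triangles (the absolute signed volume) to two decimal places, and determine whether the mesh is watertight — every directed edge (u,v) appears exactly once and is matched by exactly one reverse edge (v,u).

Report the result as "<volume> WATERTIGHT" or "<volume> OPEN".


Per-triangle v0·(v1×v2)/6:
  t1: +1.0071
  t2: +0.3927
  t3: +4.5220
  t4: -0.1345
  t5: +0.2797
  t6: -0.0312
  t7: +2.7030
  t8: +1.6762
  t9: +0.3126
  t10: -0.8753
  t11: +1.4636
  t12: +0.0544
  t13: +3.6536
  t14: +5.8364
  t15: +2.1594
  t16: +3.5556
  t17: +0.4007
  t18: -0.3743
  t19: -4.0815
  t20: +0.8375
  t21: +0.3988
  t22: -1.0017
  t23: +0.3589
  t24: +0.5943
  t25: +0.2850
  t26: +2.7104
  t27: +1.5613
Σ = +28.2646 → |volume| = 28.26

Directed edges: 81 total; 9 unmatched, e.g. (-3.38,-4.82,1.92)→(-2.98,-3.04,3.3) → open.

28.26 OPEN


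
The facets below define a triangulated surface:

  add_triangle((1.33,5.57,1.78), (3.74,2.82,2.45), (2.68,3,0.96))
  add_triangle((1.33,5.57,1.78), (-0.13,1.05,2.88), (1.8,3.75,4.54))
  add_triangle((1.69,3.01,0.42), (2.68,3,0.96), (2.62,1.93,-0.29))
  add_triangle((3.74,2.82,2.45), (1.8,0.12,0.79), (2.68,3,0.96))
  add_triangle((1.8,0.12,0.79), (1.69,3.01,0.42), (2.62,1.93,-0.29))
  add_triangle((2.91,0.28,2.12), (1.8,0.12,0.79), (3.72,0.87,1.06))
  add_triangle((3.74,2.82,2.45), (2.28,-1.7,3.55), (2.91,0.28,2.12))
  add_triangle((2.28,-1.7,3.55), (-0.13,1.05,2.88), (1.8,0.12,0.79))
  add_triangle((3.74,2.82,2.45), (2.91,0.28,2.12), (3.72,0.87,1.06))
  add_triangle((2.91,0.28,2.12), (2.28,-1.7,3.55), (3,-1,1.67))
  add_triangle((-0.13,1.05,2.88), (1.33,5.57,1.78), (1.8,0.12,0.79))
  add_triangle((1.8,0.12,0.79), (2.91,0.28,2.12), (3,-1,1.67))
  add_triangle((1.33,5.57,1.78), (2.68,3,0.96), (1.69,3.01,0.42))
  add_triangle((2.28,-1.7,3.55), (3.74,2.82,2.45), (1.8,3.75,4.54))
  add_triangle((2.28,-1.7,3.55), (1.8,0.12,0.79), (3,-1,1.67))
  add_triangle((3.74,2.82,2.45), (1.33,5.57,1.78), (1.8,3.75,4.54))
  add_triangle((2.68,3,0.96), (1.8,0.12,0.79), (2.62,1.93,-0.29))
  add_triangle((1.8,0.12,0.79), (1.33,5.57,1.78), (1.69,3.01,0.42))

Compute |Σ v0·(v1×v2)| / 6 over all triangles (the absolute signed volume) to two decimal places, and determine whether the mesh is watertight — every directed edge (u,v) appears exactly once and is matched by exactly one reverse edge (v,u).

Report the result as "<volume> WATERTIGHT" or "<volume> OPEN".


24.00 OPEN

Per-triangle v0·(v1×v2)/6:
  t1: +2.8197
  t2: +3.3177
  t3: +0.6966
  t4: +0.8511
  t5: -1.0821
  t6: +0.1720
  t7: +1.9982
  t8: -2.4415
  t9: +1.9006
  t10: +1.6605
  t11: -4.4498
  t12: +0.3125
  t13: +0.9890
  t14: +10.2300
  t15: -0.7214
  t16: +8.2125
  t17: +1.1049
  t18: -1.5688
Σ = +24.0019 → |volume| = 24.00

Directed edges: 54 total; 6 unmatched, e.g. (-0.13,1.05,2.88)→(1.8,3.75,4.54) → open.


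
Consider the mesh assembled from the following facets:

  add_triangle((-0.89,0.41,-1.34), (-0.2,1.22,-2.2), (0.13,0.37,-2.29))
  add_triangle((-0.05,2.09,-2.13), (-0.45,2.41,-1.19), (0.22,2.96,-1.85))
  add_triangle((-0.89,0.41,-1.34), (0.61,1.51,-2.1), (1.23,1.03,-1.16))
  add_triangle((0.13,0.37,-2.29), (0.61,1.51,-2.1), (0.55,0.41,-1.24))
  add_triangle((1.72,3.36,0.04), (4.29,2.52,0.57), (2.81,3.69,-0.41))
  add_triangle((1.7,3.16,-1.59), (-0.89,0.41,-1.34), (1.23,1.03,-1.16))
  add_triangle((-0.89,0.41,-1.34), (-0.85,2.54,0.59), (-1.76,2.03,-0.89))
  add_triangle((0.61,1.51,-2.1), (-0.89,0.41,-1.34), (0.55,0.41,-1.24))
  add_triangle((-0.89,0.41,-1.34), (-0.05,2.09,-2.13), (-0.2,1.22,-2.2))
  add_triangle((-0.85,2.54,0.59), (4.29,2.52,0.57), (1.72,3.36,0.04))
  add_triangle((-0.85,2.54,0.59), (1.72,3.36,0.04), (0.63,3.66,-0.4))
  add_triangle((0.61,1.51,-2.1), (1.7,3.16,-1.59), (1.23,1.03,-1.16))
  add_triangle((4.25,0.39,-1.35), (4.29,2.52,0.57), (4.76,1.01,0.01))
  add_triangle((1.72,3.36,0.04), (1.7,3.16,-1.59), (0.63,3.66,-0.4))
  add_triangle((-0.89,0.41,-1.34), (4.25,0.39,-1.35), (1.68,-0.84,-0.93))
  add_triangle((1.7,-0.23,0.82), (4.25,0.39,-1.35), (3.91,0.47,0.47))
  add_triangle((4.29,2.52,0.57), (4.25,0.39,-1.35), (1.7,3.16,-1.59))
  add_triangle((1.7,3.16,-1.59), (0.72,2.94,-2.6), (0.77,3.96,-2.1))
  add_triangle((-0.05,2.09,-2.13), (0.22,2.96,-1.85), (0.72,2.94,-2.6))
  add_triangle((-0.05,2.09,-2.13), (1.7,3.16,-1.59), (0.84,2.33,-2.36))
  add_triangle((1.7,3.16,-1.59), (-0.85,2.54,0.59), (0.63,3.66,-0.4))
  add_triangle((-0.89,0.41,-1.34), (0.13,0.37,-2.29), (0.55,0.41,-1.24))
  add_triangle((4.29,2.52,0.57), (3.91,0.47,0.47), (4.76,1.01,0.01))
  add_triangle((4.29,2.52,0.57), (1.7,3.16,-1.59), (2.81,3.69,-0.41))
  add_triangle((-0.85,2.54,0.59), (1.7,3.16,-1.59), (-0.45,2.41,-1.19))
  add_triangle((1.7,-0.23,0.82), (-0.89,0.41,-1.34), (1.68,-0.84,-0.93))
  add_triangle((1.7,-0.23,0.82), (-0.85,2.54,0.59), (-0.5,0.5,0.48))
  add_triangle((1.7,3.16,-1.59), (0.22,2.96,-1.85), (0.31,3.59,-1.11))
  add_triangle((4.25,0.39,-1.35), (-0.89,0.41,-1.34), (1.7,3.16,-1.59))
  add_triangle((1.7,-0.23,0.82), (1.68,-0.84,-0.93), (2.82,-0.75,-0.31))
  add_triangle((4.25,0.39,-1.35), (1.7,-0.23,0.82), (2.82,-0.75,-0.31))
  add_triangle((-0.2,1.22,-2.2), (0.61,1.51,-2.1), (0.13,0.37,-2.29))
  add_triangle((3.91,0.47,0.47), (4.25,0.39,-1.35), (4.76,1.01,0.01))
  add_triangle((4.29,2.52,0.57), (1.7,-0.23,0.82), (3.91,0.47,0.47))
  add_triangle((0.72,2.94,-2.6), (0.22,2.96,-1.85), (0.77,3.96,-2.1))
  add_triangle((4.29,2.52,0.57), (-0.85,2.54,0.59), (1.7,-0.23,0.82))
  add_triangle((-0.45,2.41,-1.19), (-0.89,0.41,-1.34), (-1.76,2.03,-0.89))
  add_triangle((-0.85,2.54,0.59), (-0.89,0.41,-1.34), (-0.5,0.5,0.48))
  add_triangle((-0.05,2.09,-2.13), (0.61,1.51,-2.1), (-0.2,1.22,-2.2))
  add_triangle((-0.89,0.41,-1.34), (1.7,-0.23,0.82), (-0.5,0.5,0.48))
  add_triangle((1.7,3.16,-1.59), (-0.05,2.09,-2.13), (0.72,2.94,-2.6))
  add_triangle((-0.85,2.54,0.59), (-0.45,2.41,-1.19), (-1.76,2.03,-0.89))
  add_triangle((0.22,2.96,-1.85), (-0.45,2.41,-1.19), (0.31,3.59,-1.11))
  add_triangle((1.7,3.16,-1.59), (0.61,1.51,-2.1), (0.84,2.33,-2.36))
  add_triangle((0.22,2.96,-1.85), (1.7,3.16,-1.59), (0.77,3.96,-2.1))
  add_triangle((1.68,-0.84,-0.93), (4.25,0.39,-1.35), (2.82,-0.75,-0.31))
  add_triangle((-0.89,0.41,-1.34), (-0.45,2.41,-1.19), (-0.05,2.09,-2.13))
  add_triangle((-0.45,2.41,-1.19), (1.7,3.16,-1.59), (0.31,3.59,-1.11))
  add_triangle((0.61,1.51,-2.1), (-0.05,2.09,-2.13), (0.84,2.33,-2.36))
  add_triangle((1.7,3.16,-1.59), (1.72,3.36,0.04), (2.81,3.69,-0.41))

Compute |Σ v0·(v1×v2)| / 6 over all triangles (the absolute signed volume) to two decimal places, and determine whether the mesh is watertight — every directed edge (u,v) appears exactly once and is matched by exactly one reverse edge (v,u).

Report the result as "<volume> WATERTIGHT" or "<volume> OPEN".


32.37 WATERTIGHT

Per-triangle v0·(v1×v2)/6:
  t1: +0.2948
  t2: +0.2877
  t3: +0.0853
  t4: +0.1750
  t5: +1.0411
  t6: -0.7789
  t7: -0.2227
  t8: -0.2524
  t9: +0.2384
  t10: +1.5906
  t11: +0.9239
  t12: +0.5455
  t13: +1.5076
  t14: +1.1539
  t15: +1.2807
  t16: +0.5752
  t17: +5.6939
  t18: +0.7542
  t19: +0.2810
  t20: +0.4997
  t21: +0.3655
  t22: -0.1127
  t23: +0.7498
  t24: +1.4372
  t25: +1.6919
  t26: -0.3009
  t27: +0.3730
  t28: +0.8113
  t29: +3.0872
  t30: +0.1083
  t31: +0.8116
  t32: +0.3071
  t33: +0.5752
  t34: +0.8195
  t35: +0.2717
  t36: +1.9086
  t37: +0.6677
  t38: +0.3181
  t39: +0.2487
  t40: -0.1707
  t41: -0.2038
  t42: +1.0060
  t43: +0.3586
  t44: +0.1653
  t45: -0.1807
  t46: +0.6957
  t47: +0.5142
  t48: -0.6212
  t49: +0.1784
  t50: +0.8186
Σ = +32.3738 → |volume| = 32.37

Directed edges: 150 total, each appears once with its reverse present → watertight.


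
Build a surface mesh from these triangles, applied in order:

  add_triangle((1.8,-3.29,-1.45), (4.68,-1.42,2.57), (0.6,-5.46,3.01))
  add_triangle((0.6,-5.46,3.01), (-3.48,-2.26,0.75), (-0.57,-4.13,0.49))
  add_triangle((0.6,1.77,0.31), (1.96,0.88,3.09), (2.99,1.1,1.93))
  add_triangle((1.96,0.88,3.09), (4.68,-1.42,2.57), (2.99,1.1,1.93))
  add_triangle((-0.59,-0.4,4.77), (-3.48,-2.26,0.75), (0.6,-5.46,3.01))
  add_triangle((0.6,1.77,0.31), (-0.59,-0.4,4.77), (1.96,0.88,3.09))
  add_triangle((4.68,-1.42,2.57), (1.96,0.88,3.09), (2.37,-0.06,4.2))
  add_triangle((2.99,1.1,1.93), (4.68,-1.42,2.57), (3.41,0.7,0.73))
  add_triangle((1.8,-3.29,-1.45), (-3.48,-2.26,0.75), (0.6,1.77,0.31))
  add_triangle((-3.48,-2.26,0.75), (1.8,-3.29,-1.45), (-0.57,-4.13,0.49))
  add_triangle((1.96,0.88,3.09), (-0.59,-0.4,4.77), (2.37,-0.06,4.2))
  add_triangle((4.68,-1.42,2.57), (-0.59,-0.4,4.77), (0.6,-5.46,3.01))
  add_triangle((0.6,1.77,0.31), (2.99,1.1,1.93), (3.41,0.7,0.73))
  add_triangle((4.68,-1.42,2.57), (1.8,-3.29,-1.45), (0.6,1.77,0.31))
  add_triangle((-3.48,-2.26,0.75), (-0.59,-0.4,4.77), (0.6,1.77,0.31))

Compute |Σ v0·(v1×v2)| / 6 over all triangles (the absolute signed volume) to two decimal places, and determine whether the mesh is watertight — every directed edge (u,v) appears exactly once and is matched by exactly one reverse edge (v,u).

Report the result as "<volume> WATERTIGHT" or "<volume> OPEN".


82.02 OPEN

Per-triangle v0·(v1×v2)/6:
  t1: +15.7755
  t2: +5.6002
  t3: +1.4150
  t4: +2.8213
  t5: +15.7216
  t6: +2.7661
  t7: +2.2988
  t8: +2.1786
  t9: -0.2859
  t10: +3.2656
  t11: +2.0726
  t12: +19.7604
  t13: +1.1571
  t14: +3.7545
  t15: +3.7214
Σ = +82.0229 → |volume| = 82.02

Directed edges: 45 total; 9 unmatched, e.g. (0.6,-5.46,3.01)→(1.8,-3.29,-1.45) → open.


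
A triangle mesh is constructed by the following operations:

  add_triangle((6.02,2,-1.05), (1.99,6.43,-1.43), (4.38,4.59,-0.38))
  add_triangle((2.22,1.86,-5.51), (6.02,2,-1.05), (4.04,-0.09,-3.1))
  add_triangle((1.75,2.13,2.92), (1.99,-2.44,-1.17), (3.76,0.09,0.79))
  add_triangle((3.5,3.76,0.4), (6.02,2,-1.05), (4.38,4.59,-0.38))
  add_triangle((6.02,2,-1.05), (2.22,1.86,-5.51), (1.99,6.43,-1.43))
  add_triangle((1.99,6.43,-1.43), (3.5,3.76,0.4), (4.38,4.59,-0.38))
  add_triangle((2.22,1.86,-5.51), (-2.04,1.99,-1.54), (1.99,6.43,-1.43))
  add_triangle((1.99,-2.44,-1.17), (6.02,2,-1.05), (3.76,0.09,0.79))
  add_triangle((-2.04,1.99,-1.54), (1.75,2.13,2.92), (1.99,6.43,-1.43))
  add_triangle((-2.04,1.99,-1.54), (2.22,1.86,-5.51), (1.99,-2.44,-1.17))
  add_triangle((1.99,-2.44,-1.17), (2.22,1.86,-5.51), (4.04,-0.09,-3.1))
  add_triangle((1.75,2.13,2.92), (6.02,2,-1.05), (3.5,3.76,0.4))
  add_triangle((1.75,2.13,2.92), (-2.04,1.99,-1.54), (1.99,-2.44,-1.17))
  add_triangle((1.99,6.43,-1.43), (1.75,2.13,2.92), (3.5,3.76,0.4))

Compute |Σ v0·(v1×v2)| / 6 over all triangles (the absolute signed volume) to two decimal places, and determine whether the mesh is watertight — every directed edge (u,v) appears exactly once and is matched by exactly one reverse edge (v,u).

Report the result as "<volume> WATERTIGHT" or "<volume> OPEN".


102.01 OPEN

Per-triangle v0·(v1×v2)/6:
  t1: +5.6284
  t2: +10.0589
  t3: +1.9007
  t4: +2.1777
  t5: +28.4317
  t6: +2.3163
  t7: +16.4392
  t8: +5.4557
  t9: +8.3763
  t10: +4.8761
  t11: +5.6813
  t12: +6.8345
  t13: -3.2151
  t14: +7.0520
Σ = +102.0137 → |volume| = 102.01

Directed edges: 42 total; 6 unmatched, e.g. (6.02,2,-1.05)→(4.04,-0.09,-3.1) → open.


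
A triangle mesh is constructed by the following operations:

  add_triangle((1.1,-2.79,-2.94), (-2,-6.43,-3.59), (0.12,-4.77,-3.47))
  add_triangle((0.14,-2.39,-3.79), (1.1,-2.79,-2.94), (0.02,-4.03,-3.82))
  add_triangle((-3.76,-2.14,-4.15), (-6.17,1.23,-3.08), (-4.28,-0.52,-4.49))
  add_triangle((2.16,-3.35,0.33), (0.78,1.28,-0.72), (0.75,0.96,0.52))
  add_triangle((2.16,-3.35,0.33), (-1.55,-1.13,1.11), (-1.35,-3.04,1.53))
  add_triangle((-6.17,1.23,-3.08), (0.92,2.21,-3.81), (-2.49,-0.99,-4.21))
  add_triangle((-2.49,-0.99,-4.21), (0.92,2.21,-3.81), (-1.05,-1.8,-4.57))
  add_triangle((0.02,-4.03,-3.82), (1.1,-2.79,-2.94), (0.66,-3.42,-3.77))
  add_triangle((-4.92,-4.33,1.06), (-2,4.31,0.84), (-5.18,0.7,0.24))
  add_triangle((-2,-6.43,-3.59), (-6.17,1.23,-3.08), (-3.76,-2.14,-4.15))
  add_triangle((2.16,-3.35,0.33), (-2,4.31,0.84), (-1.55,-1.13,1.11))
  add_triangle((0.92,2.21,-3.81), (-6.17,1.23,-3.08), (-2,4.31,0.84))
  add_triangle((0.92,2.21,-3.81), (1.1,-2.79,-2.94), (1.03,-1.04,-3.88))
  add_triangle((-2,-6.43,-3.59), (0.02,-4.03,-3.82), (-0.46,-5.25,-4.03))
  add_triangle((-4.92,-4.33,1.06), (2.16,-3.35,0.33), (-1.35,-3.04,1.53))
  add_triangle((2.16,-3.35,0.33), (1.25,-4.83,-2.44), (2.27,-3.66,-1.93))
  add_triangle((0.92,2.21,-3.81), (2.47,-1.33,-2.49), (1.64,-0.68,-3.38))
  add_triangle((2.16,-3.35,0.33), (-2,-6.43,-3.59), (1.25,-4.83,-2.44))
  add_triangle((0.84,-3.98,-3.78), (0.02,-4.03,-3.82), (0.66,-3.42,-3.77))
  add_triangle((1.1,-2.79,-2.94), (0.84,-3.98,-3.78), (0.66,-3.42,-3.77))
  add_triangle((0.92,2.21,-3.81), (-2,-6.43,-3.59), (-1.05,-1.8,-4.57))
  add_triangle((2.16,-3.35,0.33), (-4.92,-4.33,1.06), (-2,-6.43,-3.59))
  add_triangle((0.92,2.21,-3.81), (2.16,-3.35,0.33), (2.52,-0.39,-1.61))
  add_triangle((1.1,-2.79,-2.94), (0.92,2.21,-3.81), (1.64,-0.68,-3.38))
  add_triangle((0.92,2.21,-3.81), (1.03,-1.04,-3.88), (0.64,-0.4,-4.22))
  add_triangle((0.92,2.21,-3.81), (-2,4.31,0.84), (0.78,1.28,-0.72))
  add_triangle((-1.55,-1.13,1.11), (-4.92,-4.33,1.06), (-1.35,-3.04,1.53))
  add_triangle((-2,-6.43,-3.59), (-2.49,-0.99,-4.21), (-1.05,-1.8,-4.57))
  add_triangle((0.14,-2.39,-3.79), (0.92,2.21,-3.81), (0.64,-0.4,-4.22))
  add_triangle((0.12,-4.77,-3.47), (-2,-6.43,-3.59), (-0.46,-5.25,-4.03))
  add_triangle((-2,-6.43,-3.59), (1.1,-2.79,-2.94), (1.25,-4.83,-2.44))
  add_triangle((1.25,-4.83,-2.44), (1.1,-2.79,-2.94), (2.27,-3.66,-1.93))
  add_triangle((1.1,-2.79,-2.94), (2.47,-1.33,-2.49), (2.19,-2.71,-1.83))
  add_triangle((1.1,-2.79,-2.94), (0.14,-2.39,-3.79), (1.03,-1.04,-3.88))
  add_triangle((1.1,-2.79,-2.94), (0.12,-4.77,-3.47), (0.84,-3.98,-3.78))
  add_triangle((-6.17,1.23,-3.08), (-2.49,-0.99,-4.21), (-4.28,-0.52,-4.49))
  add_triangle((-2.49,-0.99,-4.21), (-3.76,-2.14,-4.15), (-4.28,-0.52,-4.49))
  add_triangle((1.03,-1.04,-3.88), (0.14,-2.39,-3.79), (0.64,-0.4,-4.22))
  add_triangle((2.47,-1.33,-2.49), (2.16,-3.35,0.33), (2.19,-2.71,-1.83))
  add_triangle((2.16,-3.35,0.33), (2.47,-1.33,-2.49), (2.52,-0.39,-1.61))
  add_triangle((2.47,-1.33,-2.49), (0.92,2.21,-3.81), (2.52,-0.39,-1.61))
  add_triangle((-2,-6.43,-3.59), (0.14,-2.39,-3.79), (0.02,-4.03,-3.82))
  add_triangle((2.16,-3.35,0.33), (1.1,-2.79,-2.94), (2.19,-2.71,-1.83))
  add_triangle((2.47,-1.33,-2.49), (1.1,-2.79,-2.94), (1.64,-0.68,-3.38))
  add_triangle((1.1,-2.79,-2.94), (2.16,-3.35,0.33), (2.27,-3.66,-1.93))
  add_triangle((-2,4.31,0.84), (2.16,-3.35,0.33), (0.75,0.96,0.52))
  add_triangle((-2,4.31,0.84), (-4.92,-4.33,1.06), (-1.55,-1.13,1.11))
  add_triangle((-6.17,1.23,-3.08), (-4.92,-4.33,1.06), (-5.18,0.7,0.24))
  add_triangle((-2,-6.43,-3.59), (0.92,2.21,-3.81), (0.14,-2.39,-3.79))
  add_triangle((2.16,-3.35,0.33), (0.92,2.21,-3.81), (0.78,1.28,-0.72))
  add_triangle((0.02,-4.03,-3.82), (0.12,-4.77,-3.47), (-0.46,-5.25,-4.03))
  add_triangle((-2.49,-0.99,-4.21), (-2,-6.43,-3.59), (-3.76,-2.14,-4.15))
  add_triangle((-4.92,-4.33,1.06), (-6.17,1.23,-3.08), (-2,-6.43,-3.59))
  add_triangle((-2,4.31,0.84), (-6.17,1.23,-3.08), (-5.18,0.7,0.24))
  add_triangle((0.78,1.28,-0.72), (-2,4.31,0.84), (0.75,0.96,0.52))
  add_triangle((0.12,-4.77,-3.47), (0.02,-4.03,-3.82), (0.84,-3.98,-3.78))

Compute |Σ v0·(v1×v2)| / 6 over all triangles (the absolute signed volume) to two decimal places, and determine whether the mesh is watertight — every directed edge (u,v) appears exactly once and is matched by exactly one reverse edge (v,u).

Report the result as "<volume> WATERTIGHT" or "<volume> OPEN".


Per-triangle v0·(v1×v2)/6:
  t1: -0.6742
  t2: +1.0868
  t3: +3.7833
  t4: +1.0048
  t5: +0.2802
  t6: +13.8280
  t7: +5.2174
  t8: -0.2578
  t9: +6.1246
  t10: +8.2609
  t11: +2.0432
  t12: +21.6961
  t13: +0.5493
  t14: +0.4739
  t15: +4.1277
  t16: +2.2379
  t17: +1.6821
  t18: +5.6094
  t19: +0.2878
  t20: +0.1888
  t21: +3.5379
  t22: +20.3588
  t23: -2.3918
  t24: +1.6976
  t25: +0.9603
  t26: +2.8306
  t27: +1.4164
  t28: +6.4157
  t29: +0.2975
  t30: +0.8742
  t31: +4.6185
  t32: +1.6052
  t33: +1.4956
  t34: +1.4052
  t35: +0.1888
  t36: +0.5925
  t37: +1.8177
  t38: +0.8363
  t39: +1.2401
  t40: +1.8357
  t41: +2.1836
  t42: +1.8651
  t43: +1.6128
  t44: +1.7153
  t45: -0.7325
  t46: +0.6993
  t47: +3.7843
  t48: +14.2298
  t49: +4.1629
  t50: +2.4422
  t51: +0.4045
  t52: +5.2174
  t53: +38.8437
  t54: +11.9946
  t55: +1.1611
  t56: +0.5798
Σ = +219.3468 → |volume| = 219.35

Directed edges: 168 total, each appears once with its reverse present → watertight.

219.35 WATERTIGHT


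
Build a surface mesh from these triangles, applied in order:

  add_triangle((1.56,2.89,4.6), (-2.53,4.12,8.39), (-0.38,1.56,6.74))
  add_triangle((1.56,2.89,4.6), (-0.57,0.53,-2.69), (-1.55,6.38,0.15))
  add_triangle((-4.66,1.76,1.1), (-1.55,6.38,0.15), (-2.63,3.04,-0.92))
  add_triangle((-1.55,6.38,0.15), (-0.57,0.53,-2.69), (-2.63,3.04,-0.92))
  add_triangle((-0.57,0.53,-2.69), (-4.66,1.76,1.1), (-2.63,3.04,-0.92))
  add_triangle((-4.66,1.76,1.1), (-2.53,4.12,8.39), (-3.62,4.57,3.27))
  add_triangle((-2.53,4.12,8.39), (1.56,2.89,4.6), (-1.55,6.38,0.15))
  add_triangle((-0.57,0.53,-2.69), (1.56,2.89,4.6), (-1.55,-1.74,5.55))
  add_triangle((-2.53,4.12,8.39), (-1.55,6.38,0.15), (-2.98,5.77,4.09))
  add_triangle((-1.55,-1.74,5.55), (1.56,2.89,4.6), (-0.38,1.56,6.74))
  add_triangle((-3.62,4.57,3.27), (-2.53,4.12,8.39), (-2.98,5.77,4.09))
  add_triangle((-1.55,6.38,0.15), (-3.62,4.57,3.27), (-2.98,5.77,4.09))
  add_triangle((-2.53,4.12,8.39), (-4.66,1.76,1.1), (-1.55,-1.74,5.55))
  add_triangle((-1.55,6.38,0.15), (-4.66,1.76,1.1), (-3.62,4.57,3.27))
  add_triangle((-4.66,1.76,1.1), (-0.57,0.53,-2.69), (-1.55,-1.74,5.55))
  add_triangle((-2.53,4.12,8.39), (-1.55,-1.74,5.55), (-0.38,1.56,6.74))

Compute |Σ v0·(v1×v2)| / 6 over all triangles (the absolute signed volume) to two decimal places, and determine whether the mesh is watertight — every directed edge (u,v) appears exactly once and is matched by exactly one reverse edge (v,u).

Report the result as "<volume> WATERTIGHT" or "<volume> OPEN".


140.08 WATERTIGHT

Per-triangle v0·(v1×v2)/6:
  t1: +8.6691
  t2: +4.3741
  t3: +6.5912
  t4: +4.9701
  t5: +4.1133
  t6: +13.4479
  t7: +27.3168
  t8: -4.4701
  t9: +7.4878
  t10: +3.6448
  t11: +6.6144
  t12: +5.2456
  t13: +26.8155
  t14: +11.4078
  t15: +3.8342
  t16: +10.0156
Σ = +140.0782 → |volume| = 140.08

Directed edges: 48 total, each appears once with its reverse present → watertight.


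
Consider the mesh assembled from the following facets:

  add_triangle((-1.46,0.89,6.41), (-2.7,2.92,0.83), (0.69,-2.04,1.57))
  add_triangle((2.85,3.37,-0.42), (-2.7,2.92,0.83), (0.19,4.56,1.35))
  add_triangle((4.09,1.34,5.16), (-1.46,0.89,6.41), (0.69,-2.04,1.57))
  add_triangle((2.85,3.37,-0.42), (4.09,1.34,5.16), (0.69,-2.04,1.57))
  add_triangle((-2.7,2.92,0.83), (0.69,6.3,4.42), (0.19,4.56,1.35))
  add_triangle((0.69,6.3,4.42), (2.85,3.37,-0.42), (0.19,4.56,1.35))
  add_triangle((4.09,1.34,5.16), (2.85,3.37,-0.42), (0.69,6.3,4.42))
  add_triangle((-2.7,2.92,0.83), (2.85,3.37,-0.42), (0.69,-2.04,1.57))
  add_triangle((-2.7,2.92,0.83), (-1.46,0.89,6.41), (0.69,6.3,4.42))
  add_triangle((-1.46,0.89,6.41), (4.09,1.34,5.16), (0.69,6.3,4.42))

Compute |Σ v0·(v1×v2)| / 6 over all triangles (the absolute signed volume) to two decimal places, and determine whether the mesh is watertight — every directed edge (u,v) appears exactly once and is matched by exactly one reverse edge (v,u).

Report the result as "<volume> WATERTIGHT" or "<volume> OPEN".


103.93 WATERTIGHT

Per-triangle v0·(v1×v2)/6:
  t1: +2.9181
  t2: +3.1112
  t3: +13.3992
  t4: +5.0412
  t5: +5.4676
  t6: +5.7218
  t7: +22.5209
  t8: -5.4399
  t9: +20.3378
  t10: +30.8556
Σ = +103.9336 → |volume| = 103.93

Directed edges: 30 total, each appears once with its reverse present → watertight.


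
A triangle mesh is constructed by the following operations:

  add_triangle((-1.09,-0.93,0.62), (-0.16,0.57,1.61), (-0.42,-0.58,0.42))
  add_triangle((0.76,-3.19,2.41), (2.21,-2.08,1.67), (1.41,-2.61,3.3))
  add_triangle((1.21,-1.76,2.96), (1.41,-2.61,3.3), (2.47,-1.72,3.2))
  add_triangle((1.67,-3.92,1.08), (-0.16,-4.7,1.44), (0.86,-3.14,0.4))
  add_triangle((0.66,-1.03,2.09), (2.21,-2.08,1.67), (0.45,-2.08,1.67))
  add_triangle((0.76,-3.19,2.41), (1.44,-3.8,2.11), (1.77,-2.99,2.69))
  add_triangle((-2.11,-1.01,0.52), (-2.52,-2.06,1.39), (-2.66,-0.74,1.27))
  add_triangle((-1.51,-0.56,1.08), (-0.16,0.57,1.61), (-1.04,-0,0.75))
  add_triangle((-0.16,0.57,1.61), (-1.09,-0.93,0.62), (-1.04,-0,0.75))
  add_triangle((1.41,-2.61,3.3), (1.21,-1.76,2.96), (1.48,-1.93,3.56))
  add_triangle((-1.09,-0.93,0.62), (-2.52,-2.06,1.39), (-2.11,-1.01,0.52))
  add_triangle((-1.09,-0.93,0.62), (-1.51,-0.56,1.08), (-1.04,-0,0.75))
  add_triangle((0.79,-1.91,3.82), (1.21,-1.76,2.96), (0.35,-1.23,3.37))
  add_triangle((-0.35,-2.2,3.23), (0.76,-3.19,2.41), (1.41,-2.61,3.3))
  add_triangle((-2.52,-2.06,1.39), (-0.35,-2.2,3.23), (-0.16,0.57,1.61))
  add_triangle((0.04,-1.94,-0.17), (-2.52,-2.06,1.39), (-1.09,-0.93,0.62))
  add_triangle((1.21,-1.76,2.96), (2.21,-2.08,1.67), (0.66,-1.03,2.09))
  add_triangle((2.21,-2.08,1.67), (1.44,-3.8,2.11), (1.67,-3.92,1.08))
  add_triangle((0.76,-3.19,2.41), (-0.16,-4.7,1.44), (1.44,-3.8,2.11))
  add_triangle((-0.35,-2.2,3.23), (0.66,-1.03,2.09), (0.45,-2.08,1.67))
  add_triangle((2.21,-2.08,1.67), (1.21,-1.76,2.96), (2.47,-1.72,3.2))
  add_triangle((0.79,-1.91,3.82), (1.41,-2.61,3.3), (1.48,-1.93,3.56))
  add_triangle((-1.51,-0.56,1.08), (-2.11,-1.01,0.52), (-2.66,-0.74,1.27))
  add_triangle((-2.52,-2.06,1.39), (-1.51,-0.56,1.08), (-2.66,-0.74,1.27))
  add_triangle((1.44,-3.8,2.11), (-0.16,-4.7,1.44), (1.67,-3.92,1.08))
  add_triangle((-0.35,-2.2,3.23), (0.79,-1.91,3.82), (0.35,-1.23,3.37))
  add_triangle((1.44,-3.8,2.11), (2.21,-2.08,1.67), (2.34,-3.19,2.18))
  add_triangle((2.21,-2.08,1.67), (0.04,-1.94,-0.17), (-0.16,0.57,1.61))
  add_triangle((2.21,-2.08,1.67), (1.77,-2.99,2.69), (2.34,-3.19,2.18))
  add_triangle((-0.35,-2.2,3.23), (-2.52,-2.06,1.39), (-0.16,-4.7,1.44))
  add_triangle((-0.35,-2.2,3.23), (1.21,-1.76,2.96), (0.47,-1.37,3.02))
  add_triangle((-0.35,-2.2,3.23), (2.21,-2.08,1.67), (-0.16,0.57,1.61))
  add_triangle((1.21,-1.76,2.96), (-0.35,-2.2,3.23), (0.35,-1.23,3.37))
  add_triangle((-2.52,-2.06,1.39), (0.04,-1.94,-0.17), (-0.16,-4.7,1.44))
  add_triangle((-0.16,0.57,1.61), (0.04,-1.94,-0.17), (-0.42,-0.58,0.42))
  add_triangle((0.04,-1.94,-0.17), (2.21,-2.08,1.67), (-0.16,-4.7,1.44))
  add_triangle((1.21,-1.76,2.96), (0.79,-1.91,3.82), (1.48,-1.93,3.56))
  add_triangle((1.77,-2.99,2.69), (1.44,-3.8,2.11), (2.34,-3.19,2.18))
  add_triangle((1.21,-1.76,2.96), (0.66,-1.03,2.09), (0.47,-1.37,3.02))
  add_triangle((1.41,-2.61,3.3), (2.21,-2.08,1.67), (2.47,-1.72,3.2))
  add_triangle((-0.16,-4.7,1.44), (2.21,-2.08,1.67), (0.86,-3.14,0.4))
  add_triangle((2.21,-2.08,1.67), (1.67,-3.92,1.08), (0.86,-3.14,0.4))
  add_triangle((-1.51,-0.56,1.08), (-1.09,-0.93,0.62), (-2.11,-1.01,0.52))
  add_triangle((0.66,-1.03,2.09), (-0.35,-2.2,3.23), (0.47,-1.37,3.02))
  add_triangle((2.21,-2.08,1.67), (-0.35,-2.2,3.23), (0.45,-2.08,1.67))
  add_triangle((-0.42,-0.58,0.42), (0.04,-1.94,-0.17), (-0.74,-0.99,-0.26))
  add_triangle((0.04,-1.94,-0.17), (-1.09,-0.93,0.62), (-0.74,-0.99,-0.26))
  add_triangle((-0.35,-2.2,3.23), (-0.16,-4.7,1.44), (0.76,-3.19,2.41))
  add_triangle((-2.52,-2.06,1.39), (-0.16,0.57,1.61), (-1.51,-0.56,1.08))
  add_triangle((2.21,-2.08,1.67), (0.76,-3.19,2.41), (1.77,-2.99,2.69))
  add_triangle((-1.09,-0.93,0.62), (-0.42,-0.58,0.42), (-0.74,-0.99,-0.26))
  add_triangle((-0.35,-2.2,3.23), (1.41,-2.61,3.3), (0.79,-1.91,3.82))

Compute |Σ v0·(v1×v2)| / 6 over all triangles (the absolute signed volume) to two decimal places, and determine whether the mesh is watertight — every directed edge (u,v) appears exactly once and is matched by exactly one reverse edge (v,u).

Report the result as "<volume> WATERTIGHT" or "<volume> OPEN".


Per-triangle v0·(v1×v2)/6:
  t1: -0.0844
  t2: +1.1693
  t3: +0.3768
  t4: +0.7023
  t5: -0.7706
  t6: +0.5504
  t7: +0.3287
  t8: +0.1442
  t9: -0.2245
  t10: -0.0135
  t11: +0.0049
  t12: +0.0147
  t13: +0.1113
  t14: +1.2743
  t15: +2.1171
  t16: -0.0180
  t17: +0.0560
  t18: +1.0477
  t19: +1.1177
  t20: -0.5835
  t21: -0.7607
  t22: +0.3851
  t23: -0.0976
  t24: +0.2047
  t25: +1.4848
  t26: +0.4241
  t27: -0.0010
  t28: -1.1819
  t29: +0.2912
  t30: +4.7415
  t31: +0.4562
  t32: +2.1525
  t33: -0.7793
  t34: +1.4039
  t35: -0.1953
  t36: +1.4515
  t37: -0.0755
  t38: +0.5728
  t39: +0.0394
  t40: +1.1279
  t41: -1.7863
  t42: +0.0599
  t43: -0.1217
  t44: -0.1589
  t45: +0.8930
  t46: -0.1400
  t47: +0.2346
  t48: +2.0478
  t49: +0.3583
  t50: -0.3375
  t51: -0.0392
  t52: +0.8932
Σ = +20.8684 → |volume| = 20.87

Directed edges: 156 total, each appears once with its reverse present → watertight.

20.87 WATERTIGHT


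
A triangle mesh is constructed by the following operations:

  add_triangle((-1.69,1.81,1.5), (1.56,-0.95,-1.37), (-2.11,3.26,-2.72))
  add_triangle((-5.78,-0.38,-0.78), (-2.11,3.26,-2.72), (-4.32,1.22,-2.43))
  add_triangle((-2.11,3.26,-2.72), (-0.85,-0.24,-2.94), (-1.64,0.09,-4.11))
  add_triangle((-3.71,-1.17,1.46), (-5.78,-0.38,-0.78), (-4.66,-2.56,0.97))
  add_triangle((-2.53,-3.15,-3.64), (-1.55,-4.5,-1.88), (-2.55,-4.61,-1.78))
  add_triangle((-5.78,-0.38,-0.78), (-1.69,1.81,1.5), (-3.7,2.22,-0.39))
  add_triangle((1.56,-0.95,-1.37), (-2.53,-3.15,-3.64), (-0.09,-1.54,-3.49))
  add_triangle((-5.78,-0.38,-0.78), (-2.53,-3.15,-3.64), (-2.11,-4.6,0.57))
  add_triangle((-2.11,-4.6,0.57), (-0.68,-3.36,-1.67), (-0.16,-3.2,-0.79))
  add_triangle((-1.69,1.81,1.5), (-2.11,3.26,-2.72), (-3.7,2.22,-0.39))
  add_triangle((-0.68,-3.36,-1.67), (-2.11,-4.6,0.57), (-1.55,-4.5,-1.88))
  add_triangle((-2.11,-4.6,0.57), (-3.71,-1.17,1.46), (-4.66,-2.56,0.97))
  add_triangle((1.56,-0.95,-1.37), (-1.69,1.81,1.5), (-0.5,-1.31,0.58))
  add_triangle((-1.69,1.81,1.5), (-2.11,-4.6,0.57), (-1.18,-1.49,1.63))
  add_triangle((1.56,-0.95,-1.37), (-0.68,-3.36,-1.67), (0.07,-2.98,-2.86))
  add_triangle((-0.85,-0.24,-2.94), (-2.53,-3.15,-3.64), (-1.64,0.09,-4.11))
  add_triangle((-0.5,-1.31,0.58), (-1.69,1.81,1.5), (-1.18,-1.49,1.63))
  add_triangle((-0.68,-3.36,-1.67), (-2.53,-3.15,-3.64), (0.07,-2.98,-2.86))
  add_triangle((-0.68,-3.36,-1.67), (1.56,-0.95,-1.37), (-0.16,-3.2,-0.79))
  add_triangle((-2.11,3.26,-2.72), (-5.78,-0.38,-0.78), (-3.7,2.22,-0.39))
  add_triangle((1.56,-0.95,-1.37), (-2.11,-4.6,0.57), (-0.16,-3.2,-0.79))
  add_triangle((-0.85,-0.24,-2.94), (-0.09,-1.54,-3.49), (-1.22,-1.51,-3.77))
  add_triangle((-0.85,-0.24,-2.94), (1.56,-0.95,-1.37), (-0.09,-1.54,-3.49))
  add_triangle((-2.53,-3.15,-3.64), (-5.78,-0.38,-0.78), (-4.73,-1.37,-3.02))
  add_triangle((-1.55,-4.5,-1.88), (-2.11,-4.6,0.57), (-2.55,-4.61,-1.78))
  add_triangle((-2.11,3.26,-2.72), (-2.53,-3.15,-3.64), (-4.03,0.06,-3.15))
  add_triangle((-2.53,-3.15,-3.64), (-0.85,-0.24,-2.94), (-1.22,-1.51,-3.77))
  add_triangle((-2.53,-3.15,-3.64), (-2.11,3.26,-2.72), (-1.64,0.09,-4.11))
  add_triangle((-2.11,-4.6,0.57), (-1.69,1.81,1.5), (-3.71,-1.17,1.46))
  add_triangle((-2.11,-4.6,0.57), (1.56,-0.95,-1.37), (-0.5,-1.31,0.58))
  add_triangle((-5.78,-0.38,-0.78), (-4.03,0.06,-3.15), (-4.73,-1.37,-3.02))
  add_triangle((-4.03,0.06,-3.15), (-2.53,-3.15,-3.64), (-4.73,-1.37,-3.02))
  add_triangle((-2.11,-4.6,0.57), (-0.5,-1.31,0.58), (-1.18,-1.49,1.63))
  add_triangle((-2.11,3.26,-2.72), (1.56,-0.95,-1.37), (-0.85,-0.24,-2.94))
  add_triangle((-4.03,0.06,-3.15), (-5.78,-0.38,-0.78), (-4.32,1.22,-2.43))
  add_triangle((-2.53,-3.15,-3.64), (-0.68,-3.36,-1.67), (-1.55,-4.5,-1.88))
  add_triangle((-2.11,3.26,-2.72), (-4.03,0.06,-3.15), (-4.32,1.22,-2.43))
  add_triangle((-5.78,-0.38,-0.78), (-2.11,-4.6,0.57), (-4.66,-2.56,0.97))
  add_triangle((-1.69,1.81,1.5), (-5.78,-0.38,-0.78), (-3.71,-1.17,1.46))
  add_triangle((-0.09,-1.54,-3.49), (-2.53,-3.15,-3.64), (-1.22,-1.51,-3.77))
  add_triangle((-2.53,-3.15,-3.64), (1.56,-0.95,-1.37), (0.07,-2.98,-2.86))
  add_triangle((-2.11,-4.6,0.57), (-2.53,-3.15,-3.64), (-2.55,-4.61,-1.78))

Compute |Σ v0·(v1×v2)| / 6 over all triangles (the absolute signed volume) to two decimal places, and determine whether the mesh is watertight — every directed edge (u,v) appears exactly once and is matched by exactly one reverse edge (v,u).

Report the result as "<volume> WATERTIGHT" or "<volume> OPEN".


102.15 WATERTIGHT

Per-triangle v0·(v1×v2)/6:
  t1: +0.9365
  t2: +2.5190
  t3: +0.4948
  t4: +2.8302
  t5: +1.8351
  t6: +3.8983
  t7: +1.9221
  t8: +16.6331
  t9: +1.3085
  t10: +3.2895
  t11: +0.7871
  t12: +1.9261
  t13: +0.0353
  t14: +2.1363
  t15: +1.0146
  t16: +0.9396
  t17: -0.1972
  t18: +2.2432
  t19: +1.0306
  t20: +6.1366
  t21: +0.3238
  t22: +0.6214
  t23: +0.8256
  t24: +3.4804
  t25: +1.7405
  t26: +5.8976
  t27: +0.6887
  t28: +4.6292
  t29: +1.6541
  t30: +0.7542
  t31: +3.4044
  t32: +3.0582
  t33: +0.2708
  t34: +2.7939
  t35: +3.1978
  t36: +1.1206
  t37: +2.8840
  t38: +5.0158
  t39: +5.1702
  t40: +1.2258
  t41: +1.0638
  t42: +0.6106
Σ = +102.1504 → |volume| = 102.15

Directed edges: 126 total, each appears once with its reverse present → watertight.
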